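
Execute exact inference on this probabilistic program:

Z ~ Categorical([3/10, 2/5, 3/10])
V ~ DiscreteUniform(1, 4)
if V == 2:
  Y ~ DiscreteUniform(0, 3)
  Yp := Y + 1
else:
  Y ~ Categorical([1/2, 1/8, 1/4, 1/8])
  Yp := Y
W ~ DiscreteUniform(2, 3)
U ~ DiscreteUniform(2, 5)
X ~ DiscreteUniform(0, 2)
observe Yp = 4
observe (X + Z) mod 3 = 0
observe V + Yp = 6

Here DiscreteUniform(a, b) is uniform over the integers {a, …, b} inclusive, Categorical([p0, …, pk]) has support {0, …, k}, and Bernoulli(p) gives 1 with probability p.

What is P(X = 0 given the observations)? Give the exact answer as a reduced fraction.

Enumerate traces; 24 have nonzero weight after conditioning:
  (Z=0, V=2, Y=3, W=2, U=2, X=0) weight 1/1280
  (Z=0, V=2, Y=3, W=2, U=3, X=0) weight 1/1280
  (Z=0, V=2, Y=3, W=2, U=4, X=0) weight 1/1280
  (Z=0, V=2, Y=3, W=2, U=5, X=0) weight 1/1280
  (Z=0, V=2, Y=3, W=3, U=2, X=0) weight 1/1280
  (Z=0, V=2, Y=3, W=3, U=3, X=0) weight 1/1280
  (Z=0, V=2, Y=3, W=3, U=4, X=0) weight 1/1280
  (Z=0, V=2, Y=3, W=3, U=5, X=0) weight 1/1280
  (Z=1, V=2, Y=3, W=2, U=2, X=2) weight 1/960
  (Z=2, V=2, Y=3, W=2, U=2, X=1) weight 1/1280
  … 14 more
Group by X:
  weight(X=0) = 1/160
  weight(X=1) = 1/160
  weight(X=2) = 1/120
Total weight = 1/160 + 1/160 + 1/120 = 1/48
P(X=0 | obs) = 1/160 / 1/48 = 3/10
P(X=1 | obs) = 1/160 / 1/48 = 3/10
P(X=2 | obs) = 1/120 / 1/48 = 2/5

P(X = 0 | obs) = 3/10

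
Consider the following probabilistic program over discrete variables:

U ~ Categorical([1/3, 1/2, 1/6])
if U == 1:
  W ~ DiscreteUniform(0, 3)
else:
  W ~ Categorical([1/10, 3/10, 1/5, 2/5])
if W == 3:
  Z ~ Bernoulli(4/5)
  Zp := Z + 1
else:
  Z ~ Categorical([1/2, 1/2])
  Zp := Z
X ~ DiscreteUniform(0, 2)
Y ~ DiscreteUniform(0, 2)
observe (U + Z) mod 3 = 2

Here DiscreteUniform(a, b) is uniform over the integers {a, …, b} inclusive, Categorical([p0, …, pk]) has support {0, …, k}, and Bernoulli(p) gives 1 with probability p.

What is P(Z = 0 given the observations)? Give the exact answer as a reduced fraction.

Enumerate traces; 72 have nonzero weight after conditioning:
  (U=1, W=0, Z=1, X=0, Y=0) weight 1/144
  (U=1, W=0, Z=1, X=0, Y=1) weight 1/144
  (U=1, W=0, Z=1, X=0, Y=2) weight 1/144
  (U=1, W=0, Z=1, X=1, Y=0) weight 1/144
  (U=1, W=0, Z=1, X=1, Y=1) weight 1/144
  (U=1, W=0, Z=1, X=1, Y=2) weight 1/144
  (U=1, W=0, Z=1, X=2, Y=0) weight 1/144
  (U=1, W=0, Z=1, X=2, Y=1) weight 1/144
  (U=2, W=0, Z=0, X=0, Y=0) weight 1/1080
  … 63 more
Group by Z:
  weight(Z=0) = 19/300
  weight(Z=1) = 23/80
Total weight = 19/300 + 23/80 = 421/1200
P(Z=0 | obs) = 19/300 / 421/1200 = 76/421
P(Z=1 | obs) = 23/80 / 421/1200 = 345/421

P(Z = 0 | obs) = 76/421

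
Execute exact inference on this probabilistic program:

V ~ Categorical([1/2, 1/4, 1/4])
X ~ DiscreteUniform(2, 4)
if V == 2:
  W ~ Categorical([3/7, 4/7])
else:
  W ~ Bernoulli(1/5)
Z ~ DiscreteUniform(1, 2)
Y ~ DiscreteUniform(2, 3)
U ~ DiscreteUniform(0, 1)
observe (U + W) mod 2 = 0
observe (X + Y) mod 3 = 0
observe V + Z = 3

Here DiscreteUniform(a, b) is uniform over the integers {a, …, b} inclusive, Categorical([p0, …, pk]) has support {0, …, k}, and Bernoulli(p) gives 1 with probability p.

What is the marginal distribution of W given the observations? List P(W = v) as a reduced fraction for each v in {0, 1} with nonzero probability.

Enumerate traces; 8 have nonzero weight after conditioning:
  (V=1, X=3, W=0, Z=2, Y=3, U=0) weight 1/120
  (V=1, X=3, W=1, Z=2, Y=3, U=1) weight 1/480
  (V=1, X=4, W=0, Z=2, Y=2, U=0) weight 1/120
  (V=1, X=4, W=1, Z=2, Y=2, U=1) weight 1/480
  (V=2, X=3, W=0, Z=1, Y=3, U=0) weight 1/224
  (V=2, X=3, W=1, Z=1, Y=3, U=1) weight 1/168
  (V=2, X=4, W=0, Z=1, Y=2, U=0) weight 1/224
  (V=2, X=4, W=1, Z=1, Y=2, U=1) weight 1/168
Group by W:
  weight(W=0) = 43/1680
  weight(W=1) = 9/560
Total weight = 43/1680 + 9/560 = 1/24
P(W=0 | obs) = 43/1680 / 1/24 = 43/70
P(W=1 | obs) = 9/560 / 1/24 = 27/70

P(W=0) = 43/70, P(W=1) = 27/70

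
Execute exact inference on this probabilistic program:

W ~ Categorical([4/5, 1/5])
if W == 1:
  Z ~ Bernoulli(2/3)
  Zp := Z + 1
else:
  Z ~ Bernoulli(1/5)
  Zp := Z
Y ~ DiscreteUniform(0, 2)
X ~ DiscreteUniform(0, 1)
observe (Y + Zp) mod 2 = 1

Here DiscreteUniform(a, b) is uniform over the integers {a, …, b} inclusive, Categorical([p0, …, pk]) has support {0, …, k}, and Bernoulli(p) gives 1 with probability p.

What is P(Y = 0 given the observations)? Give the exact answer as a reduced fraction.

P(Y = 0 | obs) = 17/92

Enumerate traces; 12 have nonzero weight after conditioning:
  (W=0, Z=0, Y=1, X=0) weight 8/75
  (W=0, Z=0, Y=1, X=1) weight 8/75
  (W=0, Z=1, Y=0, X=0) weight 2/75
  (W=0, Z=1, Y=0, X=1) weight 2/75
  (W=0, Z=1, Y=2, X=0) weight 2/75
  (W=0, Z=1, Y=2, X=1) weight 2/75
  (W=1, Z=0, Y=0, X=0) weight 1/90
  (W=1, Z=0, Y=0, X=1) weight 1/90
  … 4 more
Group by Y:
  weight(Y=0) = 17/225
  weight(Y=1) = 58/225
  weight(Y=2) = 17/225
Total weight = 17/225 + 58/225 + 17/225 = 92/225
P(Y=0 | obs) = 17/225 / 92/225 = 17/92
P(Y=1 | obs) = 58/225 / 92/225 = 29/46
P(Y=2 | obs) = 17/225 / 92/225 = 17/92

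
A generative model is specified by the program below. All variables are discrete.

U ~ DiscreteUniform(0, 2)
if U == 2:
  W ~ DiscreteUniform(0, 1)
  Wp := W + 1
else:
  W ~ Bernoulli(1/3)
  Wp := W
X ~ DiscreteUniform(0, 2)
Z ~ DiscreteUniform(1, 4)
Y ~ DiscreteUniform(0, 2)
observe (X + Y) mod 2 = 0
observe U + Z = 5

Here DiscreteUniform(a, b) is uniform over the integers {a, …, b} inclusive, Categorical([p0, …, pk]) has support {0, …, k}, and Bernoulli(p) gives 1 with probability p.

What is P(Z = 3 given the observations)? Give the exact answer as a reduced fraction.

Enumerate traces; 20 have nonzero weight after conditioning:
  (U=1, W=0, X=0, Z=4, Y=0) weight 1/162
  (U=1, W=0, X=0, Z=4, Y=2) weight 1/162
  (U=1, W=0, X=1, Z=4, Y=1) weight 1/162
  (U=1, W=0, X=2, Z=4, Y=0) weight 1/162
  (U=1, W=0, X=2, Z=4, Y=2) weight 1/162
  (U=1, W=1, X=0, Z=4, Y=0) weight 1/324
  (U=1, W=1, X=0, Z=4, Y=2) weight 1/324
  (U=1, W=1, X=1, Z=4, Y=1) weight 1/324
  (U=2, W=0, X=0, Z=3, Y=0) weight 1/216
  … 11 more
Group by Z:
  weight(Z=3) = 5/108
  weight(Z=4) = 5/108
Total weight = 5/108 + 5/108 = 5/54
P(Z=3 | obs) = 5/108 / 5/54 = 1/2
P(Z=4 | obs) = 5/108 / 5/54 = 1/2

P(Z = 3 | obs) = 1/2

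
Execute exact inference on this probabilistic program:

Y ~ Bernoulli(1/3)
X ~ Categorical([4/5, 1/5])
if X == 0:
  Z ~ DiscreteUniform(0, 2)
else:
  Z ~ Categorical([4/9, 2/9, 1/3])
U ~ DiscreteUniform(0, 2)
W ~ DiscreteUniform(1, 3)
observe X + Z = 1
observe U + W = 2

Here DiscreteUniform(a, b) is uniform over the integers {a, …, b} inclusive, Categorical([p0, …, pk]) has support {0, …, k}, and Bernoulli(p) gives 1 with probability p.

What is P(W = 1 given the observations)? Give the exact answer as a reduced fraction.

Enumerate traces; 8 have nonzero weight after conditioning:
  (Y=0, X=0, Z=1, U=0, W=2) weight 8/405
  (Y=0, X=0, Z=1, U=1, W=1) weight 8/405
  (Y=0, X=1, Z=0, U=0, W=2) weight 8/1215
  (Y=0, X=1, Z=0, U=1, W=1) weight 8/1215
  (Y=1, X=0, Z=1, U=0, W=2) weight 4/405
  (Y=1, X=0, Z=1, U=1, W=1) weight 4/405
  (Y=1, X=1, Z=0, U=0, W=2) weight 4/1215
  (Y=1, X=1, Z=0, U=1, W=1) weight 4/1215
Group by W:
  weight(W=1) = 16/405
  weight(W=2) = 16/405
Total weight = 16/405 + 16/405 = 32/405
P(W=1 | obs) = 16/405 / 32/405 = 1/2
P(W=2 | obs) = 16/405 / 32/405 = 1/2

P(W = 1 | obs) = 1/2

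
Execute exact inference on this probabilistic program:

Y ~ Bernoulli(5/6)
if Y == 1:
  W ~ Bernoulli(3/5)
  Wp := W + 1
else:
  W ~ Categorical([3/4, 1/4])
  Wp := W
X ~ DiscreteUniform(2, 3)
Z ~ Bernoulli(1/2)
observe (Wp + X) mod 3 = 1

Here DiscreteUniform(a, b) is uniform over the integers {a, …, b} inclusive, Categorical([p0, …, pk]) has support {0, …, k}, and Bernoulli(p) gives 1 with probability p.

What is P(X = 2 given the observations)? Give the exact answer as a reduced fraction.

P(X = 2 | obs) = 4/7

Enumerate traces; 6 have nonzero weight after conditioning:
  (Y=0, W=1, X=3, Z=0) weight 1/96
  (Y=0, W=1, X=3, Z=1) weight 1/96
  (Y=1, W=0, X=3, Z=0) weight 1/12
  (Y=1, W=0, X=3, Z=1) weight 1/12
  (Y=1, W=1, X=2, Z=0) weight 1/8
  (Y=1, W=1, X=2, Z=1) weight 1/8
Group by X:
  weight(X=2) = 1/4
  weight(X=3) = 3/16
Total weight = 1/4 + 3/16 = 7/16
P(X=2 | obs) = 1/4 / 7/16 = 4/7
P(X=3 | obs) = 3/16 / 7/16 = 3/7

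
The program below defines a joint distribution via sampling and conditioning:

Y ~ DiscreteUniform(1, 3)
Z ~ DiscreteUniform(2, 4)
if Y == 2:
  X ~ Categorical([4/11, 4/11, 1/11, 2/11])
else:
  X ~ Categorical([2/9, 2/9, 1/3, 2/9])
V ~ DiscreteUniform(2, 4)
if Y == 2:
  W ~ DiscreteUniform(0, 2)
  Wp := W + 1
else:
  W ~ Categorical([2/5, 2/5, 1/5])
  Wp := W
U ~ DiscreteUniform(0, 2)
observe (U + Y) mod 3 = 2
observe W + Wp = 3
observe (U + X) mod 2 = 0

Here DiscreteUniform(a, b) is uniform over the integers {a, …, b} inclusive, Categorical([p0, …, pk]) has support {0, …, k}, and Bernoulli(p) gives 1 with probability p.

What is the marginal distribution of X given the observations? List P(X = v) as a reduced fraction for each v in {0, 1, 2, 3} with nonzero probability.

P(X=0) = 4/5, P(X=2) = 1/5

Enumerate traces; 18 have nonzero weight after conditioning:
  (Y=2, Z=2, X=0, V=2, W=1, U=0) weight 4/2673
  (Y=2, Z=2, X=0, V=3, W=1, U=0) weight 4/2673
  (Y=2, Z=2, X=0, V=4, W=1, U=0) weight 4/2673
  (Y=2, Z=2, X=2, V=2, W=1, U=0) weight 1/2673
  (Y=2, Z=2, X=2, V=3, W=1, U=0) weight 1/2673
  (Y=2, Z=2, X=2, V=4, W=1, U=0) weight 1/2673
  (Y=2, Z=3, X=0, V=2, W=1, U=0) weight 4/2673
  (Y=2, Z=3, X=0, V=3, W=1, U=0) weight 4/2673
  … 10 more
Group by X:
  weight(X=0) = 4/297
  weight(X=2) = 1/297
Total weight = 4/297 + 1/297 = 5/297
P(X=0 | obs) = 4/297 / 5/297 = 4/5
P(X=2 | obs) = 1/297 / 5/297 = 1/5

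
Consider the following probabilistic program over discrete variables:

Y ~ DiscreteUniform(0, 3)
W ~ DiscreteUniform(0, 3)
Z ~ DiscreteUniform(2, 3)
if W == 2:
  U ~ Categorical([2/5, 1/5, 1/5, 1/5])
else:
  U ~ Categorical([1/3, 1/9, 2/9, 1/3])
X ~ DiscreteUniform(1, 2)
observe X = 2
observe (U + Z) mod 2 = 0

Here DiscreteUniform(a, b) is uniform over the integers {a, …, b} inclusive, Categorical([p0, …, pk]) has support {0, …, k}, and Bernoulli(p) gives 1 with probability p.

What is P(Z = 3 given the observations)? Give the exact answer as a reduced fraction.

Enumerate traces; 64 have nonzero weight after conditioning:
  (Y=0, W=0, Z=2, U=0, X=2) weight 1/192
  (Y=0, W=0, Z=2, U=2, X=2) weight 1/288
  (Y=0, W=0, Z=3, U=1, X=2) weight 1/576
  (Y=0, W=0, Z=3, U=3, X=2) weight 1/192
  (Y=0, W=1, Z=2, U=0, X=2) weight 1/192
  (Y=0, W=1, Z=2, U=2, X=2) weight 1/288
  (Y=0, W=1, Z=3, U=1, X=2) weight 1/576
  (Y=0, W=1, Z=3, U=3, X=2) weight 1/192
  … 56 more
Group by Z:
  weight(Z=2) = 17/120
  weight(Z=3) = 13/120
Total weight = 17/120 + 13/120 = 1/4
P(Z=2 | obs) = 17/120 / 1/4 = 17/30
P(Z=3 | obs) = 13/120 / 1/4 = 13/30

P(Z = 3 | obs) = 13/30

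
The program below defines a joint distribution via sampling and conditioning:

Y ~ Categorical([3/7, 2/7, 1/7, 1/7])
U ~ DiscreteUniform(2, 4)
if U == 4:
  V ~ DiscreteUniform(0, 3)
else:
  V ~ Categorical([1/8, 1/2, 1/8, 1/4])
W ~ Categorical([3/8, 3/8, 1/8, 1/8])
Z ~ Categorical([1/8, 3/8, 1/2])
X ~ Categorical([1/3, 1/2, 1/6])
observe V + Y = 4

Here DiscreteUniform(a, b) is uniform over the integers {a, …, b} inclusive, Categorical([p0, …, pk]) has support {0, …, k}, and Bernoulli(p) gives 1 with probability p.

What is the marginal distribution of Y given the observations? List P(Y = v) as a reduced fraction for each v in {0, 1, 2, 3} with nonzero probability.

Enumerate traces; 324 have nonzero weight after conditioning:
  (Y=1, U=2, V=3, W=0, Z=0, X=0) weight 1/2688
  (Y=1, U=2, V=3, W=0, Z=0, X=1) weight 1/1792
  (Y=1, U=2, V=3, W=0, Z=0, X=2) weight 1/5376
  (Y=1, U=2, V=3, W=0, Z=1, X=0) weight 1/896
  (Y=1, U=2, V=3, W=0, Z=1, X=1) weight 3/1792
  (Y=1, U=2, V=3, W=0, Z=1, X=2) weight 1/1792
  (Y=1, U=2, V=3, W=0, Z=2, X=0) weight 1/672
  (Y=1, U=2, V=3, W=0, Z=2, X=1) weight 1/448
  (Y=2, U=2, V=2, W=0, Z=0, X=0) weight 1/10752
  (Y=3, U=2, V=1, W=0, Z=0, X=0) weight 1/2688
  … 314 more
Group by Y:
  weight(Y=1) = 1/14
  weight(Y=2) = 1/42
  weight(Y=3) = 5/84
Total weight = 1/14 + 1/42 + 5/84 = 13/84
P(Y=1 | obs) = 1/14 / 13/84 = 6/13
P(Y=2 | obs) = 1/42 / 13/84 = 2/13
P(Y=3 | obs) = 5/84 / 13/84 = 5/13

P(Y=1) = 6/13, P(Y=2) = 2/13, P(Y=3) = 5/13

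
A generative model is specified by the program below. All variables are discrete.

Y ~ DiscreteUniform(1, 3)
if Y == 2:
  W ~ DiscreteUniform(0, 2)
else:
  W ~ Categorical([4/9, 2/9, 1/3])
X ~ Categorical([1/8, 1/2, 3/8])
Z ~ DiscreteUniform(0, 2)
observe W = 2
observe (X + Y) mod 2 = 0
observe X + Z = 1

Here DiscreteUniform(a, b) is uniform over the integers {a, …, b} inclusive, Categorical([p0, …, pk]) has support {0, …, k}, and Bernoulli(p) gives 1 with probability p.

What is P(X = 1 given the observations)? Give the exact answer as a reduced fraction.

P(X = 1 | obs) = 8/9

Enumerate traces; 3 have nonzero weight after conditioning:
  (Y=1, W=2, X=1, Z=0) weight 1/54
  (Y=2, W=2, X=0, Z=1) weight 1/216
  (Y=3, W=2, X=1, Z=0) weight 1/54
Group by X:
  weight(X=0) = 1/216
  weight(X=1) = 1/27
Total weight = 1/216 + 1/27 = 1/24
P(X=0 | obs) = 1/216 / 1/24 = 1/9
P(X=1 | obs) = 1/27 / 1/24 = 8/9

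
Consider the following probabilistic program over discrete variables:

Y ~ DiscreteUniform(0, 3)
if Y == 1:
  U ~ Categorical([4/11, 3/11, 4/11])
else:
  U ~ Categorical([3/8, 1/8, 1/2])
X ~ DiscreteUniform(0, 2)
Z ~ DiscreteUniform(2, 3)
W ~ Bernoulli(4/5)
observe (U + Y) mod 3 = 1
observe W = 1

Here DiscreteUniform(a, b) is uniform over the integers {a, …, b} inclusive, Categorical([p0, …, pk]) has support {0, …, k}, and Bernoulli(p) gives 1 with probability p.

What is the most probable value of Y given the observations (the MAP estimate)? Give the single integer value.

Enumerate traces; 24 have nonzero weight after conditioning:
  (Y=0, U=1, X=0, Z=2, W=1) weight 1/240
  (Y=0, U=1, X=0, Z=3, W=1) weight 1/240
  (Y=0, U=1, X=1, Z=2, W=1) weight 1/240
  (Y=0, U=1, X=1, Z=3, W=1) weight 1/240
  (Y=0, U=1, X=2, Z=2, W=1) weight 1/240
  (Y=0, U=1, X=2, Z=3, W=1) weight 1/240
  (Y=1, U=0, X=0, Z=2, W=1) weight 2/165
  (Y=1, U=0, X=0, Z=3, W=1) weight 2/165
  (Y=2, U=2, X=0, Z=2, W=1) weight 1/60
  (Y=3, U=1, X=0, Z=2, W=1) weight 1/240
  … 14 more
Group by Y:
  weight(Y=0) = 1/40
  weight(Y=1) = 4/55
  weight(Y=2) = 1/10
  weight(Y=3) = 1/40
Total weight = 1/40 + 4/55 + 1/10 + 1/40 = 49/220
P(Y=0 | obs) = 1/40 / 49/220 = 11/98
P(Y=1 | obs) = 4/55 / 49/220 = 16/49
P(Y=2 | obs) = 1/10 / 49/220 = 22/49
P(Y=3 | obs) = 1/40 / 49/220 = 11/98
argmax = 2

argmax_v P(Y = v | obs) = 2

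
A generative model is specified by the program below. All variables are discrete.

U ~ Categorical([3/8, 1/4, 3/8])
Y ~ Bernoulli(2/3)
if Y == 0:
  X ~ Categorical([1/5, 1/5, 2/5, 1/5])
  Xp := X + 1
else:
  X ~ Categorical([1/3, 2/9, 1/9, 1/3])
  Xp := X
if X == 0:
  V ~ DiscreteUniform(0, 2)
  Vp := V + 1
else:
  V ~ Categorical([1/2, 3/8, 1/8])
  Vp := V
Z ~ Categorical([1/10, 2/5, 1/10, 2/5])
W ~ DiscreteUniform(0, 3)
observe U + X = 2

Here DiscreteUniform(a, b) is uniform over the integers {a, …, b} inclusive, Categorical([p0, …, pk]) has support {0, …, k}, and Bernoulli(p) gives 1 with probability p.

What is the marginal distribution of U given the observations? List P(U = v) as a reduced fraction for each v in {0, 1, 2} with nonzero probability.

Enumerate traces; 288 have nonzero weight after conditioning:
  (U=0, Y=0, X=2, V=0, Z=0, W=0) weight 1/1600
  (U=0, Y=0, X=2, V=0, Z=0, W=1) weight 1/1600
  (U=0, Y=0, X=2, V=0, Z=0, W=2) weight 1/1600
  (U=0, Y=0, X=2, V=0, Z=0, W=3) weight 1/1600
  (U=0, Y=0, X=2, V=0, Z=1, W=0) weight 1/400
  (U=0, Y=0, X=2, V=0, Z=1, W=1) weight 1/400
  (U=0, Y=0, X=2, V=0, Z=1, W=2) weight 1/400
  (U=0, Y=0, X=2, V=0, Z=1, W=3) weight 1/400
  (U=1, Y=0, X=1, V=0, Z=0, W=0) weight 1/4800
  (U=2, Y=0, X=0, V=0, Z=0, W=0) weight 1/4800
  … 278 more
Group by U:
  weight(U=0) = 7/90
  weight(U=1) = 29/540
  weight(U=2) = 13/120
Total weight = 7/90 + 29/540 + 13/120 = 259/1080
P(U=0 | obs) = 7/90 / 259/1080 = 12/37
P(U=1 | obs) = 29/540 / 259/1080 = 58/259
P(U=2 | obs) = 13/120 / 259/1080 = 117/259

P(U=0) = 12/37, P(U=1) = 58/259, P(U=2) = 117/259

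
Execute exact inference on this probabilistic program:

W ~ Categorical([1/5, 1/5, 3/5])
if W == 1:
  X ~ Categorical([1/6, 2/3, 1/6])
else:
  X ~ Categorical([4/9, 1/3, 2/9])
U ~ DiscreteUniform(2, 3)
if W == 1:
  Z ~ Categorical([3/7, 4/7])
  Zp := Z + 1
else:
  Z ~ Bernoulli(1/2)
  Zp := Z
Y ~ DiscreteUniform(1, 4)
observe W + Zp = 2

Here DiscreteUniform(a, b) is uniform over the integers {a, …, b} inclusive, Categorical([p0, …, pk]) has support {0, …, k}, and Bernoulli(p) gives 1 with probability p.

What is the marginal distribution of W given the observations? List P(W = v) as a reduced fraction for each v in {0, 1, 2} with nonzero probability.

Enumerate traces; 48 have nonzero weight after conditioning:
  (W=1, X=0, U=2, Z=0, Y=1) weight 1/560
  (W=1, X=0, U=2, Z=0, Y=2) weight 1/560
  (W=1, X=0, U=2, Z=0, Y=3) weight 1/560
  (W=1, X=0, U=2, Z=0, Y=4) weight 1/560
  (W=1, X=0, U=3, Z=0, Y=1) weight 1/560
  (W=1, X=0, U=3, Z=0, Y=2) weight 1/560
  (W=1, X=0, U=3, Z=0, Y=3) weight 1/560
  (W=1, X=0, U=3, Z=0, Y=4) weight 1/560
  (W=2, X=0, U=2, Z=0, Y=1) weight 1/60
  … 39 more
Group by W:
  weight(W=1) = 3/35
  weight(W=2) = 3/10
Total weight = 3/35 + 3/10 = 27/70
P(W=1 | obs) = 3/35 / 27/70 = 2/9
P(W=2 | obs) = 3/10 / 27/70 = 7/9

P(W=1) = 2/9, P(W=2) = 7/9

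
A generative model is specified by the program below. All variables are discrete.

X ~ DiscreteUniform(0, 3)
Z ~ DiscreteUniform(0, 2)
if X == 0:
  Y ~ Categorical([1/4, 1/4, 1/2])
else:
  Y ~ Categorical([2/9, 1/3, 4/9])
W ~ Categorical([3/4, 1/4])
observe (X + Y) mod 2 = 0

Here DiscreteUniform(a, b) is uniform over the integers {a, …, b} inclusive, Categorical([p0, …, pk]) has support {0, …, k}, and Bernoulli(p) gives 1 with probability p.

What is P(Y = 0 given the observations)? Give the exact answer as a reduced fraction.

Enumerate traces; 36 have nonzero weight after conditioning:
  (X=0, Z=0, Y=0, W=0) weight 1/64
  (X=0, Z=0, Y=0, W=1) weight 1/192
  (X=0, Z=0, Y=2, W=0) weight 1/32
  (X=0, Z=0, Y=2, W=1) weight 1/96
  (X=0, Z=1, Y=0, W=0) weight 1/64
  (X=0, Z=1, Y=0, W=1) weight 1/192
  (X=0, Z=1, Y=2, W=0) weight 1/32
  (X=0, Z=1, Y=2, W=1) weight 1/96
  (X=1, Z=0, Y=1, W=0) weight 1/48
  … 27 more
Group by Y:
  weight(Y=0) = 17/144
  weight(Y=1) = 1/6
  weight(Y=2) = 17/72
Total weight = 17/144 + 1/6 + 17/72 = 25/48
P(Y=0 | obs) = 17/144 / 25/48 = 17/75
P(Y=1 | obs) = 1/6 / 25/48 = 8/25
P(Y=2 | obs) = 17/72 / 25/48 = 34/75

P(Y = 0 | obs) = 17/75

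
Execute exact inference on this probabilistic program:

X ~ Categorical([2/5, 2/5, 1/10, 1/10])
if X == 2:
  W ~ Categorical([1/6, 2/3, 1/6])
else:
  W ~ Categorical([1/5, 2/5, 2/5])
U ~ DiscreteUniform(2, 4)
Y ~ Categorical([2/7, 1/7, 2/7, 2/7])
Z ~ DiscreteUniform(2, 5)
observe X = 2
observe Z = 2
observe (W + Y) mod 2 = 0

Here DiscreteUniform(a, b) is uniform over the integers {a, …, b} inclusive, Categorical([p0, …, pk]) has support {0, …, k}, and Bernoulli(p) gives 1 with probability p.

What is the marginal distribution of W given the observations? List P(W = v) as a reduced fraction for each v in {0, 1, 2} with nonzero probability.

P(W=0) = 1/5, P(W=1) = 3/5, P(W=2) = 1/5

Enumerate traces; 18 have nonzero weight after conditioning:
  (X=2, W=0, U=2, Y=0, Z=2) weight 1/2520
  (X=2, W=0, U=2, Y=2, Z=2) weight 1/2520
  (X=2, W=0, U=3, Y=0, Z=2) weight 1/2520
  (X=2, W=0, U=3, Y=2, Z=2) weight 1/2520
  (X=2, W=0, U=4, Y=0, Z=2) weight 1/2520
  (X=2, W=0, U=4, Y=2, Z=2) weight 1/2520
  (X=2, W=1, U=2, Y=1, Z=2) weight 1/1260
  (X=2, W=1, U=2, Y=3, Z=2) weight 1/630
  (X=2, W=2, U=2, Y=0, Z=2) weight 1/2520
  … 9 more
Group by W:
  weight(W=0) = 1/420
  weight(W=1) = 1/140
  weight(W=2) = 1/420
Total weight = 1/420 + 1/140 + 1/420 = 1/84
P(W=0 | obs) = 1/420 / 1/84 = 1/5
P(W=1 | obs) = 1/140 / 1/84 = 3/5
P(W=2 | obs) = 1/420 / 1/84 = 1/5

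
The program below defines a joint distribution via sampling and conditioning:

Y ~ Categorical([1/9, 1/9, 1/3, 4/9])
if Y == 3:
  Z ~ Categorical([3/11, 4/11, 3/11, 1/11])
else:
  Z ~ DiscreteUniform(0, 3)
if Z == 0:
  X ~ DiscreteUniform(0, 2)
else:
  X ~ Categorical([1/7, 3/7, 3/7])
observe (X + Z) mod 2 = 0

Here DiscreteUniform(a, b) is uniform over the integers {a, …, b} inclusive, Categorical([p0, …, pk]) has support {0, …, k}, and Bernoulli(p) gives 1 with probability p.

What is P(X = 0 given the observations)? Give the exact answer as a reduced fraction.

Enumerate traces; 24 have nonzero weight after conditioning:
  (Y=0, Z=0, X=0) weight 1/108
  (Y=0, Z=0, X=2) weight 1/108
  (Y=0, Z=1, X=1) weight 1/84
  (Y=0, Z=2, X=0) weight 1/252
  (Y=0, Z=2, X=2) weight 1/84
  (Y=0, Z=3, X=1) weight 1/84
  (Y=1, Z=0, X=0) weight 1/108
  (Y=1, Z=0, X=2) weight 1/108
  … 16 more
Group by X:
  weight(X=0) = 515/4158
  weight(X=1) = 95/462
  weight(X=2) = 412/2079
Total weight = 515/4158 + 95/462 + 412/2079 = 1097/2079
P(X=0 | obs) = 515/4158 / 1097/2079 = 515/2194
P(X=1 | obs) = 95/462 / 1097/2079 = 855/2194
P(X=2 | obs) = 412/2079 / 1097/2079 = 412/1097

P(X = 0 | obs) = 515/2194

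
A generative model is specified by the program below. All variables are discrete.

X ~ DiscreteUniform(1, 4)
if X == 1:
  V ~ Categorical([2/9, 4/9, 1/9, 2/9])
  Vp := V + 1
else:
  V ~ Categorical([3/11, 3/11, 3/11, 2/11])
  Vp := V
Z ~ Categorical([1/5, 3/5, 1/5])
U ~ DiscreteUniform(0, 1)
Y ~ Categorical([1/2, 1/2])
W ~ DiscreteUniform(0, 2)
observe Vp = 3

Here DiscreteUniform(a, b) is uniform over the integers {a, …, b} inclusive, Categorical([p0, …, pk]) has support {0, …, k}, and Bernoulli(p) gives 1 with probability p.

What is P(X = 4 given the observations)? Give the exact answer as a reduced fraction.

Enumerate traces; 144 have nonzero weight after conditioning:
  (X=1, V=2, Z=0, U=0, Y=0, W=0) weight 1/2160
  (X=1, V=2, Z=0, U=0, Y=0, W=1) weight 1/2160
  (X=1, V=2, Z=0, U=0, Y=0, W=2) weight 1/2160
  (X=1, V=2, Z=0, U=0, Y=1, W=0) weight 1/2160
  (X=1, V=2, Z=0, U=0, Y=1, W=1) weight 1/2160
  (X=1, V=2, Z=0, U=0, Y=1, W=2) weight 1/2160
  (X=1, V=2, Z=0, U=1, Y=0, W=0) weight 1/2160
  (X=1, V=2, Z=0, U=1, Y=0, W=1) weight 1/2160
  (X=2, V=3, Z=0, U=0, Y=0, W=0) weight 1/1320
  (X=3, V=3, Z=0, U=0, Y=0, W=0) weight 1/1320
  … 134 more
Group by X:
  weight(X=1) = 1/36
  weight(X=2) = 1/22
  weight(X=3) = 1/22
  weight(X=4) = 1/22
Total weight = 1/36 + 1/22 + 1/22 + 1/22 = 65/396
P(X=1 | obs) = 1/36 / 65/396 = 11/65
P(X=2 | obs) = 1/22 / 65/396 = 18/65
P(X=3 | obs) = 1/22 / 65/396 = 18/65
P(X=4 | obs) = 1/22 / 65/396 = 18/65

P(X = 4 | obs) = 18/65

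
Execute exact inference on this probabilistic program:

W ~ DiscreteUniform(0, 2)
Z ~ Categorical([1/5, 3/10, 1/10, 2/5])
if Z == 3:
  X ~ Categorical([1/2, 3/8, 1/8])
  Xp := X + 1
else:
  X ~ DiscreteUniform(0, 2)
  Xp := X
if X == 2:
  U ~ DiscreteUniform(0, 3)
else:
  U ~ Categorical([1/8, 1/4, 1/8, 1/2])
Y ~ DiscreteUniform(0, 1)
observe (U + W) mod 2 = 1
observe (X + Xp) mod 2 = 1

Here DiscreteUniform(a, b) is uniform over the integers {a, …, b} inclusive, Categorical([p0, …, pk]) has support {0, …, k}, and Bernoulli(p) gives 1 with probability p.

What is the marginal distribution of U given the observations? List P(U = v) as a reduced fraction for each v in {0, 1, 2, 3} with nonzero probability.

Enumerate traces; 36 have nonzero weight after conditioning:
  (W=0, Z=3, X=0, U=1, Y=0) weight 1/120
  (W=0, Z=3, X=0, U=1, Y=1) weight 1/120
  (W=0, Z=3, X=0, U=3, Y=0) weight 1/60
  (W=0, Z=3, X=0, U=3, Y=1) weight 1/60
  (W=0, Z=3, X=1, U=1, Y=0) weight 1/160
  (W=0, Z=3, X=1, U=1, Y=1) weight 1/160
  (W=0, Z=3, X=1, U=3, Y=0) weight 1/80
  (W=0, Z=3, X=1, U=3, Y=1) weight 1/80
  (W=1, Z=3, X=0, U=0, Y=0) weight 1/240
  (W=1, Z=3, X=0, U=2, Y=0) weight 1/240
  … 26 more
Group by U:
  weight(U=0) = 3/160
  weight(U=1) = 1/15
  weight(U=2) = 3/160
  weight(U=3) = 1/8
Total weight = 3/160 + 1/15 + 3/160 + 1/8 = 11/48
P(U=0 | obs) = 3/160 / 11/48 = 9/110
P(U=1 | obs) = 1/15 / 11/48 = 16/55
P(U=2 | obs) = 3/160 / 11/48 = 9/110
P(U=3 | obs) = 1/8 / 11/48 = 6/11

P(U=0) = 9/110, P(U=1) = 16/55, P(U=2) = 9/110, P(U=3) = 6/11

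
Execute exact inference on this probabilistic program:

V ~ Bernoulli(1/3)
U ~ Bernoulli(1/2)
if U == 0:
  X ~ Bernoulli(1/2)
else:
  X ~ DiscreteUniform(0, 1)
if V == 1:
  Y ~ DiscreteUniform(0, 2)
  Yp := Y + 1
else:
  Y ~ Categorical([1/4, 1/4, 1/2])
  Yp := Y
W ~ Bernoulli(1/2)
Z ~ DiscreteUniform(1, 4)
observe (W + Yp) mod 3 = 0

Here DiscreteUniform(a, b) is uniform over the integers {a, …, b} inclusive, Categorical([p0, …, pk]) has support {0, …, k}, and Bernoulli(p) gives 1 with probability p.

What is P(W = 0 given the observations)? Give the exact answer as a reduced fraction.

P(W = 0 | obs) = 5/13

Enumerate traces; 64 have nonzero weight after conditioning:
  (V=0, U=0, X=0, Y=0, W=0, Z=1) weight 1/192
  (V=0, U=0, X=0, Y=0, W=0, Z=2) weight 1/192
  (V=0, U=0, X=0, Y=0, W=0, Z=3) weight 1/192
  (V=0, U=0, X=0, Y=0, W=0, Z=4) weight 1/192
  (V=0, U=0, X=0, Y=2, W=1, Z=1) weight 1/96
  (V=0, U=0, X=0, Y=2, W=1, Z=2) weight 1/96
  (V=0, U=0, X=0, Y=2, W=1, Z=3) weight 1/96
  (V=0, U=0, X=0, Y=2, W=1, Z=4) weight 1/96
  … 56 more
Group by W:
  weight(W=0) = 5/36
  weight(W=1) = 2/9
Total weight = 5/36 + 2/9 = 13/36
P(W=0 | obs) = 5/36 / 13/36 = 5/13
P(W=1 | obs) = 2/9 / 13/36 = 8/13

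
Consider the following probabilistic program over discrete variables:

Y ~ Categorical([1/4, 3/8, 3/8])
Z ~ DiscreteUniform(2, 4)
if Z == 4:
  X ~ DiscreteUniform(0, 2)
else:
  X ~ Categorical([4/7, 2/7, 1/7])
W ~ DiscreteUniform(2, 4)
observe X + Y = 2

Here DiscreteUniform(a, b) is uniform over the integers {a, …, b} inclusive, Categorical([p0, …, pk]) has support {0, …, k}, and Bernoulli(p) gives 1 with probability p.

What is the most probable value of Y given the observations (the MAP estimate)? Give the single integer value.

Enumerate traces; 27 have nonzero weight after conditioning:
  (Y=0, Z=2, X=2, W=2) weight 1/252
  (Y=0, Z=2, X=2, W=3) weight 1/252
  (Y=0, Z=2, X=2, W=4) weight 1/252
  (Y=0, Z=3, X=2, W=2) weight 1/252
  (Y=0, Z=3, X=2, W=3) weight 1/252
  (Y=0, Z=3, X=2, W=4) weight 1/252
  (Y=0, Z=4, X=2, W=2) weight 1/108
  (Y=0, Z=4, X=2, W=3) weight 1/108
  (Y=1, Z=2, X=1, W=2) weight 1/84
  (Y=2, Z=2, X=0, W=2) weight 1/42
  … 17 more
Group by Y:
  weight(Y=0) = 13/252
  weight(Y=1) = 19/168
  weight(Y=2) = 31/168
Total weight = 13/252 + 19/168 + 31/168 = 22/63
P(Y=0 | obs) = 13/252 / 22/63 = 13/88
P(Y=1 | obs) = 19/168 / 22/63 = 57/176
P(Y=2 | obs) = 31/168 / 22/63 = 93/176
argmax = 2

argmax_v P(Y = v | obs) = 2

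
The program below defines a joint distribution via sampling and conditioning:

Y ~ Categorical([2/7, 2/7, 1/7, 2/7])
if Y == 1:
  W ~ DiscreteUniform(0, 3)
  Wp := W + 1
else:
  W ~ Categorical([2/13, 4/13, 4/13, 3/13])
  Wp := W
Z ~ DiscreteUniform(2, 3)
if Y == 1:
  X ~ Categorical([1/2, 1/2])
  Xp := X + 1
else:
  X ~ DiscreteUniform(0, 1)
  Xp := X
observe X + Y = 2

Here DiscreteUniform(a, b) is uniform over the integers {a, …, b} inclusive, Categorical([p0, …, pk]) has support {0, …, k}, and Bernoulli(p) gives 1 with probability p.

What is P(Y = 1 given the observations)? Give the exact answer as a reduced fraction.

Enumerate traces; 16 have nonzero weight after conditioning:
  (Y=1, W=0, Z=2, X=1) weight 1/56
  (Y=1, W=0, Z=3, X=1) weight 1/56
  (Y=1, W=1, Z=2, X=1) weight 1/56
  (Y=1, W=1, Z=3, X=1) weight 1/56
  (Y=1, W=2, Z=2, X=1) weight 1/56
  (Y=1, W=2, Z=3, X=1) weight 1/56
  (Y=1, W=3, Z=2, X=1) weight 1/56
  (Y=1, W=3, Z=3, X=1) weight 1/56
  (Y=2, W=0, Z=2, X=0) weight 1/182
  … 7 more
Group by Y:
  weight(Y=1) = 1/7
  weight(Y=2) = 1/14
Total weight = 1/7 + 1/14 = 3/14
P(Y=1 | obs) = 1/7 / 3/14 = 2/3
P(Y=2 | obs) = 1/14 / 3/14 = 1/3

P(Y = 1 | obs) = 2/3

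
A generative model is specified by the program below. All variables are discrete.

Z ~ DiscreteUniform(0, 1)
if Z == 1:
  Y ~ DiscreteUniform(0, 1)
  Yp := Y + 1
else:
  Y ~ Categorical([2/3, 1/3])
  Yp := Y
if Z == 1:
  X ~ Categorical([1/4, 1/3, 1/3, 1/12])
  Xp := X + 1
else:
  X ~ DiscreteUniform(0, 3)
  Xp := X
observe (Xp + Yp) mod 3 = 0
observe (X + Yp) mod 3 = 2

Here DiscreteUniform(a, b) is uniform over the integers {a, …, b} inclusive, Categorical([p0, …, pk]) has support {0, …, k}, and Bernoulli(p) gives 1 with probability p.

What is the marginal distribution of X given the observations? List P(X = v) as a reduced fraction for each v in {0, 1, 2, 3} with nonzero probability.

P(X=0) = 3/8, P(X=1) = 1/2, P(X=3) = 1/8

Enumerate traces; 3 have nonzero weight after conditioning:
  (Z=1, Y=0, X=1) weight 1/12
  (Z=1, Y=1, X=0) weight 1/16
  (Z=1, Y=1, X=3) weight 1/48
Group by X:
  weight(X=0) = 1/16
  weight(X=1) = 1/12
  weight(X=3) = 1/48
Total weight = 1/16 + 1/12 + 1/48 = 1/6
P(X=0 | obs) = 1/16 / 1/6 = 3/8
P(X=1 | obs) = 1/12 / 1/6 = 1/2
P(X=3 | obs) = 1/48 / 1/6 = 1/8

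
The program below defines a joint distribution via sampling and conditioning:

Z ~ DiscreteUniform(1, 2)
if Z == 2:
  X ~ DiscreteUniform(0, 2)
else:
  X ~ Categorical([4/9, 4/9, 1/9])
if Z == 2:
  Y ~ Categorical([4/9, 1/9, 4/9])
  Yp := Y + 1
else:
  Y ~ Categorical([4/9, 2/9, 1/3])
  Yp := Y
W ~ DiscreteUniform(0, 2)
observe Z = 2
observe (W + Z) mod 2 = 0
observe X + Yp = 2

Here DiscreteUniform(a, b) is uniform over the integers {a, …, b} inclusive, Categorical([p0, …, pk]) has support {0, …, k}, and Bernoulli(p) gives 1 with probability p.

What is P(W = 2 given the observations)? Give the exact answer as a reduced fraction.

Enumerate traces; 4 have nonzero weight after conditioning:
  (Z=2, X=0, Y=1, W=0) weight 1/162
  (Z=2, X=0, Y=1, W=2) weight 1/162
  (Z=2, X=1, Y=0, W=0) weight 2/81
  (Z=2, X=1, Y=0, W=2) weight 2/81
Group by W:
  weight(W=0) = 5/162
  weight(W=2) = 5/162
Total weight = 5/162 + 5/162 = 5/81
P(W=0 | obs) = 5/162 / 5/81 = 1/2
P(W=2 | obs) = 5/162 / 5/81 = 1/2

P(W = 2 | obs) = 1/2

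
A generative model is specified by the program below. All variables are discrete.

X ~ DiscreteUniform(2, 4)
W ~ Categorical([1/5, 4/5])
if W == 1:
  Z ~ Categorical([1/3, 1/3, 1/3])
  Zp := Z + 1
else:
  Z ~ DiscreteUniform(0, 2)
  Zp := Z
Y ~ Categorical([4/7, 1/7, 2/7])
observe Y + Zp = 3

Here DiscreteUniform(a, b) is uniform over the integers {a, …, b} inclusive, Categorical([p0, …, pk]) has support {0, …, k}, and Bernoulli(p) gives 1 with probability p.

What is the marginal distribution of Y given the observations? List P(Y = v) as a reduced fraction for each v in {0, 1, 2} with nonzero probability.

P(Y=0) = 16/31, P(Y=1) = 5/31, P(Y=2) = 10/31

Enumerate traces; 15 have nonzero weight after conditioning:
  (X=2, W=0, Z=1, Y=2) weight 2/315
  (X=2, W=0, Z=2, Y=1) weight 1/315
  (X=2, W=1, Z=0, Y=2) weight 8/315
  (X=2, W=1, Z=1, Y=1) weight 4/315
  (X=2, W=1, Z=2, Y=0) weight 16/315
  (X=3, W=0, Z=1, Y=2) weight 2/315
  (X=3, W=0, Z=2, Y=1) weight 1/315
  (X=3, W=1, Z=0, Y=2) weight 8/315
  … 7 more
Group by Y:
  weight(Y=0) = 16/105
  weight(Y=1) = 1/21
  weight(Y=2) = 2/21
Total weight = 16/105 + 1/21 + 2/21 = 31/105
P(Y=0 | obs) = 16/105 / 31/105 = 16/31
P(Y=1 | obs) = 1/21 / 31/105 = 5/31
P(Y=2 | obs) = 2/21 / 31/105 = 10/31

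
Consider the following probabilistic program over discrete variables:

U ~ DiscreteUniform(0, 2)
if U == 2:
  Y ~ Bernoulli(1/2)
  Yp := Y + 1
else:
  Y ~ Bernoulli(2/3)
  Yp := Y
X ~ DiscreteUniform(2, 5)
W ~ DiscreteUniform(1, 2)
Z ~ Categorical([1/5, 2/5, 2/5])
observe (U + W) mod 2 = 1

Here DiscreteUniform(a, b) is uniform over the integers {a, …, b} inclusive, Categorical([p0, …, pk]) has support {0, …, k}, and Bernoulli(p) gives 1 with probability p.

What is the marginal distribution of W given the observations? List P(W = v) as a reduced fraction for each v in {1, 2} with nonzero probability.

Enumerate traces; 72 have nonzero weight after conditioning:
  (U=0, Y=0, X=2, W=1, Z=0) weight 1/360
  (U=0, Y=0, X=2, W=1, Z=1) weight 1/180
  (U=0, Y=0, X=2, W=1, Z=2) weight 1/180
  (U=0, Y=0, X=3, W=1, Z=0) weight 1/360
  (U=0, Y=0, X=3, W=1, Z=1) weight 1/180
  (U=0, Y=0, X=3, W=1, Z=2) weight 1/180
  (U=0, Y=0, X=4, W=1, Z=0) weight 1/360
  (U=0, Y=0, X=4, W=1, Z=1) weight 1/180
  (U=1, Y=0, X=2, W=2, Z=0) weight 1/360
  … 63 more
Group by W:
  weight(W=1) = 1/3
  weight(W=2) = 1/6
Total weight = 1/3 + 1/6 = 1/2
P(W=1 | obs) = 1/3 / 1/2 = 2/3
P(W=2 | obs) = 1/6 / 1/2 = 1/3

P(W=1) = 2/3, P(W=2) = 1/3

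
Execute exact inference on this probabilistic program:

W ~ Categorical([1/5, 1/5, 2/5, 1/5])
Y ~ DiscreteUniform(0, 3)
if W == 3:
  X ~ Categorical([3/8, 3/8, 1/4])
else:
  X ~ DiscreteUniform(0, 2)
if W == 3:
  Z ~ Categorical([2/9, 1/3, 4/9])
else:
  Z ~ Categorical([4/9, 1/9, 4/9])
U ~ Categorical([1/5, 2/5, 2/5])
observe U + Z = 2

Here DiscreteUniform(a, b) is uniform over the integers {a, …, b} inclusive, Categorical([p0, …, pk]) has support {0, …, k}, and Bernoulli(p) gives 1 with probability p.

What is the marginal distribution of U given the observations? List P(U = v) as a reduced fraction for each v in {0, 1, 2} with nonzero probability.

P(U=0) = 2/7, P(U=1) = 1/5, P(U=2) = 18/35

Enumerate traces; 144 have nonzero weight after conditioning:
  (W=0, Y=0, X=0, Z=0, U=2) weight 2/675
  (W=0, Y=0, X=0, Z=1, U=1) weight 1/1350
  (W=0, Y=0, X=0, Z=2, U=0) weight 1/675
  (W=0, Y=0, X=1, Z=0, U=2) weight 2/675
  (W=0, Y=0, X=1, Z=1, U=1) weight 1/1350
  (W=0, Y=0, X=1, Z=2, U=0) weight 1/675
  (W=0, Y=0, X=2, Z=0, U=2) weight 2/675
  (W=0, Y=0, X=2, Z=1, U=1) weight 1/1350
  … 136 more
Group by U:
  weight(U=0) = 4/45
  weight(U=1) = 14/225
  weight(U=2) = 4/25
Total weight = 4/45 + 14/225 + 4/25 = 14/45
P(U=0 | obs) = 4/45 / 14/45 = 2/7
P(U=1 | obs) = 14/225 / 14/45 = 1/5
P(U=2 | obs) = 4/25 / 14/45 = 18/35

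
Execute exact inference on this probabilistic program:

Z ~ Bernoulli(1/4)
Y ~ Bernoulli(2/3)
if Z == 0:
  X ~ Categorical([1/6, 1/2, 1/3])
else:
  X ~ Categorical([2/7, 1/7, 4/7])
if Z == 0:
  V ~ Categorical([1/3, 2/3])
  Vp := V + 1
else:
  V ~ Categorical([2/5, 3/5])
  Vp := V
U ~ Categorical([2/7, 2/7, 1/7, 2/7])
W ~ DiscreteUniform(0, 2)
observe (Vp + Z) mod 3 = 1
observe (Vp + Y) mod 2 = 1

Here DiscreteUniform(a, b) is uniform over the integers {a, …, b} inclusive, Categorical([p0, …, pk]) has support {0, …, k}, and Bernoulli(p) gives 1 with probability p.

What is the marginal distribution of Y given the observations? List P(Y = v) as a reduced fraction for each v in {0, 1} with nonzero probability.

P(Y=0) = 5/9, P(Y=1) = 4/9

Enumerate traces; 72 have nonzero weight after conditioning:
  (Z=0, Y=0, X=0, V=0, U=0, W=0) weight 1/756
  (Z=0, Y=0, X=0, V=0, U=0, W=1) weight 1/756
  (Z=0, Y=0, X=0, V=0, U=0, W=2) weight 1/756
  (Z=0, Y=0, X=0, V=0, U=1, W=0) weight 1/756
  (Z=0, Y=0, X=0, V=0, U=1, W=1) weight 1/756
  (Z=0, Y=0, X=0, V=0, U=1, W=2) weight 1/756
  (Z=0, Y=0, X=0, V=0, U=2, W=0) weight 1/1512
  (Z=0, Y=0, X=0, V=0, U=2, W=1) weight 1/1512
  (Z=1, Y=1, X=0, V=0, U=0, W=0) weight 4/2205
  … 63 more
Group by Y:
  weight(Y=0) = 1/12
  weight(Y=1) = 1/15
Total weight = 1/12 + 1/15 = 3/20
P(Y=0 | obs) = 1/12 / 3/20 = 5/9
P(Y=1 | obs) = 1/15 / 3/20 = 4/9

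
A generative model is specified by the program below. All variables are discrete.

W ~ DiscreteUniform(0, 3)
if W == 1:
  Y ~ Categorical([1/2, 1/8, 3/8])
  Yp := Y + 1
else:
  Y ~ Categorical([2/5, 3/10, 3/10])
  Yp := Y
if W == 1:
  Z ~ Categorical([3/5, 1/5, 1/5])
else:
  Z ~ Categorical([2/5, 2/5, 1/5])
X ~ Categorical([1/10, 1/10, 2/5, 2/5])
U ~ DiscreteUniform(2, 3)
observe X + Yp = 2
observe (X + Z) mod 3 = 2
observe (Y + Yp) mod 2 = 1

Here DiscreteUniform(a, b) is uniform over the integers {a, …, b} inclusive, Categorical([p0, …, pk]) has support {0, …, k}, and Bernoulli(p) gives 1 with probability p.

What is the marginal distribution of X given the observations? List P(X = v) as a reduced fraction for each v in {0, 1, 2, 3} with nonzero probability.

P(X=0) = 1/5, P(X=1) = 4/5

Enumerate traces; 4 have nonzero weight after conditioning:
  (W=1, Y=0, Z=1, X=1, U=2) weight 1/800
  (W=1, Y=0, Z=1, X=1, U=3) weight 1/800
  (W=1, Y=1, Z=2, X=0, U=2) weight 1/3200
  (W=1, Y=1, Z=2, X=0, U=3) weight 1/3200
Group by X:
  weight(X=0) = 1/1600
  weight(X=1) = 1/400
Total weight = 1/1600 + 1/400 = 1/320
P(X=0 | obs) = 1/1600 / 1/320 = 1/5
P(X=1 | obs) = 1/400 / 1/320 = 4/5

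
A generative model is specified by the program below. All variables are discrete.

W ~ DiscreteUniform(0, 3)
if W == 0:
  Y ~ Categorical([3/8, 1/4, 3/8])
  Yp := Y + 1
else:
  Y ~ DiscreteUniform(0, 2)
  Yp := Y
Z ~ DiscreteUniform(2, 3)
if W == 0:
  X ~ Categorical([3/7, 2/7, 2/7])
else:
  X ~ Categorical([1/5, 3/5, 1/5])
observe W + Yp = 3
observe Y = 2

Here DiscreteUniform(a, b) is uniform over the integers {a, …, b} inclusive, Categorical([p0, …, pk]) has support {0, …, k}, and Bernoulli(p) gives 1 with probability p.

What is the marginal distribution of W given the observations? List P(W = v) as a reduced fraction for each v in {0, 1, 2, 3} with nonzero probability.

Enumerate traces; 12 have nonzero weight after conditioning:
  (W=0, Y=2, Z=2, X=0) weight 9/448
  (W=0, Y=2, Z=2, X=1) weight 3/224
  (W=0, Y=2, Z=2, X=2) weight 3/224
  (W=0, Y=2, Z=3, X=0) weight 9/448
  (W=0, Y=2, Z=3, X=1) weight 3/224
  (W=0, Y=2, Z=3, X=2) weight 3/224
  (W=1, Y=2, Z=2, X=0) weight 1/120
  (W=1, Y=2, Z=2, X=1) weight 1/40
  … 4 more
Group by W:
  weight(W=0) = 3/32
  weight(W=1) = 1/12
Total weight = 3/32 + 1/12 = 17/96
P(W=0 | obs) = 3/32 / 17/96 = 9/17
P(W=1 | obs) = 1/12 / 17/96 = 8/17

P(W=0) = 9/17, P(W=1) = 8/17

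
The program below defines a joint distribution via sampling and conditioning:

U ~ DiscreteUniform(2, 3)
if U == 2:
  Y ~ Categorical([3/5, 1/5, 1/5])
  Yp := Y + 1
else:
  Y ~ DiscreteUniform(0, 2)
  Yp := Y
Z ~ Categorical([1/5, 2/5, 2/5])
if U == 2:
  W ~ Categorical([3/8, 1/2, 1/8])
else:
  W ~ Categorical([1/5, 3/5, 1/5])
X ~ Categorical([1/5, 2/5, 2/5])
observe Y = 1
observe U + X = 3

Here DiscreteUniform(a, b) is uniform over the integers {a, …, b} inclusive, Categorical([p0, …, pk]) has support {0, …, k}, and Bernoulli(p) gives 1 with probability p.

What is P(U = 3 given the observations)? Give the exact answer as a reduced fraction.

Enumerate traces; 18 have nonzero weight after conditioning:
  (U=2, Y=1, Z=0, W=0, X=1) weight 3/1000
  (U=2, Y=1, Z=0, W=1, X=1) weight 1/250
  (U=2, Y=1, Z=0, W=2, X=1) weight 1/1000
  (U=2, Y=1, Z=1, W=0, X=1) weight 3/500
  (U=2, Y=1, Z=1, W=1, X=1) weight 1/125
  (U=2, Y=1, Z=1, W=2, X=1) weight 1/500
  (U=2, Y=1, Z=2, W=0, X=1) weight 3/500
  (U=2, Y=1, Z=2, W=1, X=1) weight 1/125
  (U=3, Y=1, Z=0, W=0, X=0) weight 1/750
  … 9 more
Group by U:
  weight(U=2) = 1/25
  weight(U=3) = 1/30
Total weight = 1/25 + 1/30 = 11/150
P(U=2 | obs) = 1/25 / 11/150 = 6/11
P(U=3 | obs) = 1/30 / 11/150 = 5/11

P(U = 3 | obs) = 5/11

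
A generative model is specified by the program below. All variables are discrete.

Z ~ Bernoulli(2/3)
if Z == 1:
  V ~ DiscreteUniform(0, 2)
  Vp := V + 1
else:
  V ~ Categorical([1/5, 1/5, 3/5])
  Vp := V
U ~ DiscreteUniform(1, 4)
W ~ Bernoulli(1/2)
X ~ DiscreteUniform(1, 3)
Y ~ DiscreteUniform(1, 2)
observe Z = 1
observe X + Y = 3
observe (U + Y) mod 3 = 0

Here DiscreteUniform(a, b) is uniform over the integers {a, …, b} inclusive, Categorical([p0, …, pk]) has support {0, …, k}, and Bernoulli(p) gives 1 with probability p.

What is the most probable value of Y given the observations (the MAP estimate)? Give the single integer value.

argmax_v P(Y = v | obs) = 2

Enumerate traces; 18 have nonzero weight after conditioning:
  (Z=1, V=0, U=1, W=0, X=1, Y=2) weight 1/216
  (Z=1, V=0, U=1, W=1, X=1, Y=2) weight 1/216
  (Z=1, V=0, U=2, W=0, X=2, Y=1) weight 1/216
  (Z=1, V=0, U=2, W=1, X=2, Y=1) weight 1/216
  (Z=1, V=0, U=4, W=0, X=1, Y=2) weight 1/216
  (Z=1, V=0, U=4, W=1, X=1, Y=2) weight 1/216
  (Z=1, V=1, U=1, W=0, X=1, Y=2) weight 1/216
  (Z=1, V=1, U=1, W=1, X=1, Y=2) weight 1/216
  … 10 more
Group by Y:
  weight(Y=1) = 1/36
  weight(Y=2) = 1/18
Total weight = 1/36 + 1/18 = 1/12
P(Y=1 | obs) = 1/36 / 1/12 = 1/3
P(Y=2 | obs) = 1/18 / 1/12 = 2/3
argmax = 2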